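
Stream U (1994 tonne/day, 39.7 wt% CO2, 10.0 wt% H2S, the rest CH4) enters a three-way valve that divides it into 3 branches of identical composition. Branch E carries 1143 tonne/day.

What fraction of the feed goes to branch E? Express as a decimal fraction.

0.573

Fraction to E = 1143/1994 = 0.5732.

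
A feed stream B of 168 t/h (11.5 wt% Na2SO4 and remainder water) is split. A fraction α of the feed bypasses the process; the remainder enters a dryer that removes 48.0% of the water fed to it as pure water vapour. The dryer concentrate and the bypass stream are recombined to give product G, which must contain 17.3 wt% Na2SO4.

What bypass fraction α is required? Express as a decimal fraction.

All 168×0.115 = 19.32 t/h of Na2SO4 reaches G, so G = 19.32/0.173 = 111.68 t/h and vapour = 56.324 t/h.
The evaporator receives (1−α)·168 of feed at 0.885 water and removes 0.480 of that water:
0.480×0.885×(1−α)×168 = 56.324
(1−α) = 56.324/71.366 = 0.7892;  α = 0.2108.

0.211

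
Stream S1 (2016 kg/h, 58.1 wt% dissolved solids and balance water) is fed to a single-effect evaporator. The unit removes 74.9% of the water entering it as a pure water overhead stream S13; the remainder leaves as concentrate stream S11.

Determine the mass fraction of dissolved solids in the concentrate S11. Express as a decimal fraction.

0.847

dissolved solids is not removed: 2016×0.581 = 1171.3 kg/h of dissolved solids enters S11.
water entering = 2016×0.419 = 844.7 kg/h; overhead removed = 0.749×844.7 = 632.68 kg/h.
Concentrate = 2016 − 632.68 = 1383.3 kg/h.
Mass fraction = 1171.3/1383.3 = 0.847.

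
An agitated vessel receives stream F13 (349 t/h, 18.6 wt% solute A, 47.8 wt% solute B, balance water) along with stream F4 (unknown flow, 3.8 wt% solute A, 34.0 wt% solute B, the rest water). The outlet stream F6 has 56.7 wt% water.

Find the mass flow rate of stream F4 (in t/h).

Let F4 be the unknown flow. Total out = 349 + F4.
water balance: 117.26 + 0.622·F4 = 0.567·(349 + F4)
(0.622 − 0.567)·F4 = 0.567×349 − 117.26 = 80.619
F4 = 80.619 / 0.055 = 1465.8 t/h

1466 t/h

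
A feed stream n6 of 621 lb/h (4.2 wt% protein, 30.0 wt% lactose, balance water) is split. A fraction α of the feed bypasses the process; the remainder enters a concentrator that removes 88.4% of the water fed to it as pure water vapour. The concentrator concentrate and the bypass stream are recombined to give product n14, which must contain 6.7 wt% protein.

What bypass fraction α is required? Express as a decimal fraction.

0.359

All 621×0.042 = 26.082 lb/h of protein reaches n14, so n14 = 26.082/0.067 = 389.28 lb/h and vapour = 231.72 lb/h.
The evaporator receives (1−α)·621 of feed at 0.658 water and removes 0.884 of that water:
0.884×0.658×(1−α)×621 = 231.72
(1−α) = 231.72/361.22 = 0.6415;  α = 0.3585.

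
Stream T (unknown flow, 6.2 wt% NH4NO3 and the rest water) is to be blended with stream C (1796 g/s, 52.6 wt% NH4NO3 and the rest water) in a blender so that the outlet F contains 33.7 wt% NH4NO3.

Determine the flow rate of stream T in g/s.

Let T be the unknown flow. Total out = 1796 + T.
NH4NO3 balance: 944.7 + 0.062·T = 0.337·(1796 + T)
(0.062 − 0.337)·T = 0.337×1796 − 944.7 = -339.44
T = -339.44 / -0.275 = 1234.3 g/s

1234 g/s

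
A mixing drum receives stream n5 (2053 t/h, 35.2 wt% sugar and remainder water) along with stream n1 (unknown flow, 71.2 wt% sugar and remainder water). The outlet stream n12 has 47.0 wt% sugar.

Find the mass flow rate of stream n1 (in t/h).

1001 t/h

Let n1 be the unknown flow. Total out = 2053 + n1.
sugar balance: 722.66 + 0.712·n1 = 0.470·(2053 + n1)
(0.712 − 0.470)·n1 = 0.470×2053 − 722.66 = 242.25
n1 = 242.25 / 0.242 = 1001 t/h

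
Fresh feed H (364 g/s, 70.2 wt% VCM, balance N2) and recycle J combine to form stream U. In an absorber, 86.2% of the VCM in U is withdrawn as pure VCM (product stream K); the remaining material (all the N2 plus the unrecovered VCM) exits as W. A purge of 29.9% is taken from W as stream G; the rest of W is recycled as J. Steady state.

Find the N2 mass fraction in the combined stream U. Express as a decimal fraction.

0.562

N2 enters only via H and leaves only via the purge: 364×0.298 = 0.299×(N2 in W), and the absorber passes all N2, so N2 in U = N2 in W = 362.78 g/s.
VCM in U: m_A = 364×0.702 + (1−0.299)·(1−0.862)·m_A, so m_A = 255.53/0.9033 = 282.89 g/s.
U = 282.89 + 362.78 = 645.68 g/s.
N2 fraction in U = 362.78/645.68 = 0.562.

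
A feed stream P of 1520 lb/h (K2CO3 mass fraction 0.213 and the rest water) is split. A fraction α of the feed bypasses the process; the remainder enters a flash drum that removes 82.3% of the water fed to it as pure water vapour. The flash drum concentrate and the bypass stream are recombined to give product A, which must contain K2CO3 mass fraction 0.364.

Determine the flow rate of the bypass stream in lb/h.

All 1520×0.213 = 323.76 lb/h of K2CO3 reaches A, so A = 323.76/0.364 = 889.45 lb/h and vapour = 630.55 lb/h.
The evaporator receives (1−α)·1520 of feed at 0.787 water and removes 0.823 of that water:
0.823×0.787×(1−α)×1520 = 630.55
(1−α) = 630.55/984.51 = 0.6405;  α = 0.3595.
Bypass flow = 0.3595×1520 = 546.48 lb/h.

546.5 lb/h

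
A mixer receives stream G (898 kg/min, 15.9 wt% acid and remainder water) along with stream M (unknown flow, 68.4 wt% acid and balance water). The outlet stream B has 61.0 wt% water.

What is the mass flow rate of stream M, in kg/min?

Let M be the unknown flow. Total out = 898 + M.
water balance: 755.22 + 0.316·M = 0.610·(898 + M)
(0.316 − 0.610)·M = 0.610×898 − 755.22 = -207.44
M = -207.44 / -0.294 = 705.57 kg/min

705.6 kg/min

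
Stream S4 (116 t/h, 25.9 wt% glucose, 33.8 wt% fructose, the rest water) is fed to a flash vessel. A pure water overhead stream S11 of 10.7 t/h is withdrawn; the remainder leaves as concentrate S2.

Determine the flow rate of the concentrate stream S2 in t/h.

105.3 t/h

Concentrate = 116 − 10.7 = 105.3 t/h.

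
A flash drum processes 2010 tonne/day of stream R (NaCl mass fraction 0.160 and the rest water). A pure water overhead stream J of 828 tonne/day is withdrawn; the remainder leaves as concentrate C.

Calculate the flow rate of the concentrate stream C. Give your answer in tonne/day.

Concentrate = 2010 − 828 = 1182 tonne/day.

1182 tonne/day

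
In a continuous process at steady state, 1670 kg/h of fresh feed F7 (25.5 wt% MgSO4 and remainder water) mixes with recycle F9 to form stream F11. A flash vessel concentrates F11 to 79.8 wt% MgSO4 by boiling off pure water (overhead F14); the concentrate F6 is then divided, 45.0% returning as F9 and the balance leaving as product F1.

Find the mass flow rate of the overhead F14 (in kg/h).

1136 kg/h

Overall MgSO4 balance (none leaves overhead): MgSO4 in fresh feed = MgSO4 in product, i.e. 1670×0.255 = (1−0.450)·F6·0.798.
F6 = 425.85/(0.798×0.550) = 970.27 kg/h.
Recycle F9 = 0.450×970.27 = 436.62 kg/h.
Combined feed F11 = 1670 + 436.62 = 2106.6 kg/h.
Overhead F14 = F11 − F6 = 2106.6 − 970.27 = 1136.4 kg/h.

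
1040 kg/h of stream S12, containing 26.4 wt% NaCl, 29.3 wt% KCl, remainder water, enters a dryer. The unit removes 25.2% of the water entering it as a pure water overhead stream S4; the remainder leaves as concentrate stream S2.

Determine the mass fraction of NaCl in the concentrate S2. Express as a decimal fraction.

0.297

NaCl is not removed: 1040×0.264 = 274.56 kg/h of NaCl enters S2.
water entering = 1040×0.443 = 460.72 kg/h; overhead removed = 0.252×460.72 = 116.1 kg/h.
Concentrate = 1040 − 116.1 = 923.9 kg/h.
Mass fraction = 274.56/923.9 = 0.297.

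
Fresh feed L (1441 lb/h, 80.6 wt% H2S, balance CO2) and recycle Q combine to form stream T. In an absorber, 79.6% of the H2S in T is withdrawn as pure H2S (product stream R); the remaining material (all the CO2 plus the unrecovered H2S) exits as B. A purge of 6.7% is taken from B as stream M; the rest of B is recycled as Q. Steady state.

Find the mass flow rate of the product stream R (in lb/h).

1142 lb/h

H2S in T: m_A = 1441×0.806 + (1−0.067)·(1−0.796)·m_A, so m_A = 1161.4/0.8097 = 1434.5 lb/h.
Product R = 0.796×1434.5 = 1141.8 lb/h.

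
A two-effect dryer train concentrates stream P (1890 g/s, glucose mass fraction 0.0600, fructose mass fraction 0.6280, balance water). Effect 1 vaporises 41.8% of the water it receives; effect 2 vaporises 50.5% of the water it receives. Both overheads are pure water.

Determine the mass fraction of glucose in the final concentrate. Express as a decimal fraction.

0.0771

water in feed = 1890×0.312 = 589.68 g/s.
After stage 1: water left = (1−0.418)×589.68 = 343.19; stream total = 1643.5 g/s.
After stage 2: water left = (1−0.505)×343.19 = 169.88; final concentrate = 1470.2 g/s.
glucose fraction = 113.4/1470.2 = 0.0771.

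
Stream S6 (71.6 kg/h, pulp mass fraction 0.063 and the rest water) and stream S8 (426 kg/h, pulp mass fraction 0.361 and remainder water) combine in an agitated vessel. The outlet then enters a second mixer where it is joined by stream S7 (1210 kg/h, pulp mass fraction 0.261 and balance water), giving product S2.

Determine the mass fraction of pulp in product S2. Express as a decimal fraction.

0.278

Overall, product flow = 1707.6 kg/h.
pulp in = 71.6×0.063 + 426×0.361 + 1210×0.261 = 474.11 kg/h.
pulp fraction in S2 = 0.278.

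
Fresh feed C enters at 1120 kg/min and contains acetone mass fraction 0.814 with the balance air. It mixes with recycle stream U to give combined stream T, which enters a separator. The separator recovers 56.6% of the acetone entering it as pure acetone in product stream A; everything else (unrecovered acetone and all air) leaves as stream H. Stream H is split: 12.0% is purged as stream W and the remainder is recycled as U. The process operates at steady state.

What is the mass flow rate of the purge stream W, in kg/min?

air enters only via C and leaves only via the purge: 1120×0.186 = 0.120×(air in H), and the separator passes all air, so air in T = air in H = 1736 kg/min.
acetone in T: m_A = 1120×0.814 + (1−0.120)·(1−0.566)·m_A, so m_A = 911.68/0.6181 = 1475 kg/min.
H = (1−0.566)×1475 + 1736 = 2376.2 kg/min.
Purge W = 0.120×2376.2 = 285.14 kg/min.

285.1 kg/min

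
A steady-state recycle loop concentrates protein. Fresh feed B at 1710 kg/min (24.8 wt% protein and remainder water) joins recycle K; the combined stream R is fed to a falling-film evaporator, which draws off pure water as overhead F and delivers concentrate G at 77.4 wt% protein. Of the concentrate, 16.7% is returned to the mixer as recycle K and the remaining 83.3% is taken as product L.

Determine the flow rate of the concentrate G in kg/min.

657.8 kg/min

Overall protein balance (none leaves overhead): protein in fresh feed = protein in product, i.e. 1710×0.248 = (1−0.167)·G·0.774.
G = 424.08/(0.774×0.833) = 657.75 kg/min.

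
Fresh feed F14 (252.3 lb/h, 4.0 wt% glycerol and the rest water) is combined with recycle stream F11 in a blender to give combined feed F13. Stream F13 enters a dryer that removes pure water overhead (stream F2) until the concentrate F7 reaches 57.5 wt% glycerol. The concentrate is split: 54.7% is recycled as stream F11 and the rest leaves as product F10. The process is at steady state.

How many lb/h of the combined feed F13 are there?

Overall glycerol balance (none leaves overhead): glycerol in fresh feed = glycerol in product, i.e. 252.3×0.040 = (1−0.547)·F7·0.575.
F7 = 10.092/(0.575×0.453) = 38.745 lb/h.
Recycle F11 = 0.547×38.745 = 21.193 lb/h.
Combined feed F13 = 252.3 + 21.193 = 273.49 lb/h.

273.5 lb/h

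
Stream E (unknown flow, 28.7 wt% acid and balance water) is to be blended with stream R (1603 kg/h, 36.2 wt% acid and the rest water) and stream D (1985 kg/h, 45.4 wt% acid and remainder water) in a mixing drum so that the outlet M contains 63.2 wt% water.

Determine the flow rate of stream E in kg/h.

Let E be the unknown flow. Total out = 3588 + E.
water balance: 2106.5 + 0.713·E = 0.632·(3588 + E)
(0.713 − 0.632)·E = 0.632×3588 − 2106.5 = 161.09
E = 161.09 / 0.081 = 1988.8 kg/h

1989 kg/h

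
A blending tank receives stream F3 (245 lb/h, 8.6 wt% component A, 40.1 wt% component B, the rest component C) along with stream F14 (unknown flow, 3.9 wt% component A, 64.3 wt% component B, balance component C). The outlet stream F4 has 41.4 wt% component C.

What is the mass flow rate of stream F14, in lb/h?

Let F14 be the unknown flow. Total out = 245 + F14.
component C balance: 125.69 + 0.318·F14 = 0.414·(245 + F14)
(0.318 − 0.414)·F14 = 0.414×245 − 125.69 = -24.255
F14 = -24.255 / -0.096 = 252.66 lb/h

252.7 lb/h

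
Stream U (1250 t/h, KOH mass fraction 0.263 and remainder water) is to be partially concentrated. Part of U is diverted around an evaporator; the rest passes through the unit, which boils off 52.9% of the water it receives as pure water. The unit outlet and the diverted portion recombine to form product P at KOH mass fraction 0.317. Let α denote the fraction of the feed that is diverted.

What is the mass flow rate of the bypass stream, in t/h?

All 1250×0.263 = 328.75 t/h of KOH reaches P, so P = 328.75/0.317 = 1037.1 t/h and vapour = 212.93 t/h.
The evaporator receives (1−α)·1250 of feed at 0.737 water and removes 0.529 of that water:
0.529×0.737×(1−α)×1250 = 212.93
(1−α) = 212.93/487.34 = 0.4369;  α = 0.5631.
Bypass flow = 0.5631×1250 = 703.84 t/h.

703.8 t/h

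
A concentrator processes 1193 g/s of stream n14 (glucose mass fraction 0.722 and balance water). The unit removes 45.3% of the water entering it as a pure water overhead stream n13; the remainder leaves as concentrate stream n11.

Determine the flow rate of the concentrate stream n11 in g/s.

water entering = 1193×0.278 = 331.65 g/s; overhead removed = 0.453×331.65 = 150.24 g/s.
Concentrate = 1193 − 150.24 = 1042.8 g/s.

1043 g/s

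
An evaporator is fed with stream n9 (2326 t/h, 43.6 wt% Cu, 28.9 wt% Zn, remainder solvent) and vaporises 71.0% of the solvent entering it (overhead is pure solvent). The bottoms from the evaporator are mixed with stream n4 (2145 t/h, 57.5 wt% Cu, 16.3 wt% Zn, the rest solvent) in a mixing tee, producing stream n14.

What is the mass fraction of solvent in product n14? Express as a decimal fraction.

0.1861

Vapour removed = 0.710×0.275×2326 = 454.15 t/h; concentrate = 1871.8 t/h.
solvent reaching the mixer = 185.5 (from concentrate) + 2145×0.262 = 747.49 t/h.
Product flow = 1871.8 + 2145 = 4016.8 t/h; solvent fraction = 0.1861.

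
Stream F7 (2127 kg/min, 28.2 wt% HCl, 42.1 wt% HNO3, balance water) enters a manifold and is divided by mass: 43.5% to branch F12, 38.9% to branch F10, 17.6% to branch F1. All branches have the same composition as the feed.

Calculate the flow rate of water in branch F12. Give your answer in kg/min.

274.8 kg/min

Branch F12 total = 0.435×2127 = 925.25 kg/min.
water in F12 = 0.297×925.25 = 274.8 kg/min.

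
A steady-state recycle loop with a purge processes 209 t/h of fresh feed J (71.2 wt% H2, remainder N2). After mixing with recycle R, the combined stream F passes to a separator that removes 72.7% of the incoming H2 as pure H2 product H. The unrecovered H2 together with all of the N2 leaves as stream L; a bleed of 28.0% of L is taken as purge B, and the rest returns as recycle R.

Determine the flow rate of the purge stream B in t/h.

74.35 t/h

N2 enters only via J and leaves only via the purge: 209×0.288 = 0.280×(N2 in L), and the separator passes all N2, so N2 in F = N2 in L = 214.97 t/h.
H2 in F: m_A = 209×0.712 + (1−0.280)·(1−0.727)·m_A, so m_A = 148.81/0.8034 = 185.21 t/h.
L = (1−0.727)×185.21 + 214.97 = 265.53 t/h.
Purge B = 0.280×265.53 = 74.35 t/h.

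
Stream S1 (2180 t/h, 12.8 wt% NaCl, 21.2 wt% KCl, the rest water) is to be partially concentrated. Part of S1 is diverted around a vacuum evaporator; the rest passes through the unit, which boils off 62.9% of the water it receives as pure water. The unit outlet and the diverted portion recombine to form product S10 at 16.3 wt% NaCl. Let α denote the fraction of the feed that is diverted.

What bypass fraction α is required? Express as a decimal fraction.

0.483

All 2180×0.128 = 279.04 t/h of NaCl reaches S10, so S10 = 279.04/0.163 = 1711.9 t/h and vapour = 468.1 t/h.
The evaporator receives (1−α)·2180 of feed at 0.660 water and removes 0.629 of that water:
0.629×0.660×(1−α)×2180 = 468.1
(1−α) = 468.1/905.01 = 0.5172;  α = 0.4828.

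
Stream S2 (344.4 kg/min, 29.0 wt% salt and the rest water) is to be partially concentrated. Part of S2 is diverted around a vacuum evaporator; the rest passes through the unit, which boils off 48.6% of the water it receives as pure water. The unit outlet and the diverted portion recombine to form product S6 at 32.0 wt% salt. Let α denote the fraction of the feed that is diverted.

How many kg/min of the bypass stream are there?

All 344.4×0.290 = 99.876 kg/min of salt reaches S6, so S6 = 99.876/0.320 = 312.11 kg/min and vapour = 32.288 kg/min.
The evaporator receives (1−α)·344.4 of feed at 0.710 water and removes 0.486 of that water:
0.486×0.710×(1−α)×344.4 = 32.288
(1−α) = 32.288/118.84 = 0.2717;  α = 0.7283.
Bypass flow = 0.7283×344.4 = 250.83 kg/min.

250.8 kg/min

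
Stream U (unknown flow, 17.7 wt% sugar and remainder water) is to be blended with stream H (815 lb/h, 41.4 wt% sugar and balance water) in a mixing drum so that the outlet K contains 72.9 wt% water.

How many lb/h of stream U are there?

Let U be the unknown flow. Total out = 815 + U.
water balance: 477.59 + 0.823·U = 0.729·(815 + U)
(0.823 − 0.729)·U = 0.729×815 − 477.59 = 116.55
U = 116.55 / 0.094 = 1239.8 lb/h

1240 lb/h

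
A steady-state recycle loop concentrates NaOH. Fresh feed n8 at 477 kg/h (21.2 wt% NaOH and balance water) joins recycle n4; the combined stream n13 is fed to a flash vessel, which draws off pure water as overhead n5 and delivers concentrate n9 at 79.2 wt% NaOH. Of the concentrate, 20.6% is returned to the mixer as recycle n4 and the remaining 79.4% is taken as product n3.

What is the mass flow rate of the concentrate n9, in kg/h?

160.8 kg/h

Overall NaOH balance (none leaves overhead): NaOH in fresh feed = NaOH in product, i.e. 477×0.212 = (1−0.206)·n9·0.792.
n9 = 101.12/(0.792×0.794) = 160.81 kg/h.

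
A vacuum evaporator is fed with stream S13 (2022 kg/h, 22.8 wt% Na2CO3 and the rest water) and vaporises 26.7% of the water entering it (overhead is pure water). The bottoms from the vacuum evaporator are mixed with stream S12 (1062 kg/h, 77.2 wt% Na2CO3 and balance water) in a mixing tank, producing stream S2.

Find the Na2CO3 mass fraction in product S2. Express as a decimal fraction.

0.480

Vapour removed = 0.267×0.772×2022 = 416.78 kg/h; concentrate = 1605.2 kg/h.
Na2CO3 reaching the mixer = 461.02 (from concentrate) + 1062×0.772 = 1280.9 kg/h.
Product flow = 1605.2 + 1062 = 2667.2 kg/h; Na2CO3 fraction = 0.480.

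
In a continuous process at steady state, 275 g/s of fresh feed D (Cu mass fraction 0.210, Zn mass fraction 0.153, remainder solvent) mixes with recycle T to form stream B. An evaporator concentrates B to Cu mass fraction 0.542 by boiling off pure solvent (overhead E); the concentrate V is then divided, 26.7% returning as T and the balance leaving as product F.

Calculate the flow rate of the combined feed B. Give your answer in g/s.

313.8 g/s

Overall Cu balance (none leaves overhead): Cu in fresh feed = Cu in product, i.e. 275×0.210 = (1−0.267)·V·0.542.
V = 57.75/(0.542×0.733) = 145.36 g/s.
Recycle T = 0.267×145.36 = 38.811 g/s.
Combined feed B = 275 + 38.811 = 313.81 g/s.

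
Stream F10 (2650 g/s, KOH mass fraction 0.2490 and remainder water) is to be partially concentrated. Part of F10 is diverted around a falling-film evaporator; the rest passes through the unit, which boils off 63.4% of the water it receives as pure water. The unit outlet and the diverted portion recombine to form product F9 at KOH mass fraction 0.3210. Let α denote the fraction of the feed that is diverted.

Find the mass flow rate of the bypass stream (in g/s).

All 2650×0.249 = 659.85 g/s of KOH reaches F9, so F9 = 659.85/0.321 = 2055.6 g/s and vapour = 594.39 g/s.
The evaporator receives (1−α)·2650 of feed at 0.751 water and removes 0.634 of that water:
0.634×0.751×(1−α)×2650 = 594.39
(1−α) = 594.39/1261.8 = 0.4711;  α = 0.5289.
Bypass flow = 0.5289×2650 = 1401.6 g/s.

1402 g/s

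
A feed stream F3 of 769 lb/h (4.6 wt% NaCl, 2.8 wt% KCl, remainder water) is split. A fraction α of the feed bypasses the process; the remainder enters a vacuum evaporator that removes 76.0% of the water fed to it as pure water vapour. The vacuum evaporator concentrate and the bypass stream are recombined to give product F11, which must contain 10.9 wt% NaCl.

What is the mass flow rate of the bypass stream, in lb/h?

All 769×0.046 = 35.374 lb/h of NaCl reaches F11, so F11 = 35.374/0.109 = 324.53 lb/h and vapour = 444.47 lb/h.
The evaporator receives (1−α)·769 of feed at 0.926 water and removes 0.760 of that water:
0.760×0.926×(1−α)×769 = 444.47
(1−α) = 444.47/541.19 = 0.8213;  α = 0.1787.
Bypass flow = 0.1787×769 = 137.44 lb/h.

137.4 lb/h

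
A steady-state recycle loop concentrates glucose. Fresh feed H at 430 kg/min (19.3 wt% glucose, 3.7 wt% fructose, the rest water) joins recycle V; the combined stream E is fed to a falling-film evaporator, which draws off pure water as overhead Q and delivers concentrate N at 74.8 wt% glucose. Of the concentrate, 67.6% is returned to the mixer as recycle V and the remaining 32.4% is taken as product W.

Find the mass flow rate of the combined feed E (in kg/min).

Overall glucose balance (none leaves overhead): glucose in fresh feed = glucose in product, i.e. 430×0.193 = (1−0.676)·N·0.748.
N = 82.99/(0.748×0.324) = 342.44 kg/min.
Recycle V = 0.676×342.44 = 231.49 kg/min.
Combined feed E = 430 + 231.49 = 661.49 kg/min.

661.5 kg/min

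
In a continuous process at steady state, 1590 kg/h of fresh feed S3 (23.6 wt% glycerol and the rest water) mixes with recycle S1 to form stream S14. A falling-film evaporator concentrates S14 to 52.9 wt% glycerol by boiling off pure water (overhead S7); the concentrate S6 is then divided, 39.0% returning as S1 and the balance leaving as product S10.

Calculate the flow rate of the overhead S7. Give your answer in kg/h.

Overall glycerol balance (none leaves overhead): glycerol in fresh feed = glycerol in product, i.e. 1590×0.236 = (1−0.390)·S6·0.529.
S6 = 375.24/(0.529×0.610) = 1162.8 kg/h.
Recycle S1 = 0.390×1162.8 = 453.51 kg/h.
Combined feed S14 = 1590 + 453.51 = 2043.5 kg/h.
Overhead S7 = S14 − S6 = 2043.5 − 1162.8 = 880.66 kg/h.

880.7 kg/h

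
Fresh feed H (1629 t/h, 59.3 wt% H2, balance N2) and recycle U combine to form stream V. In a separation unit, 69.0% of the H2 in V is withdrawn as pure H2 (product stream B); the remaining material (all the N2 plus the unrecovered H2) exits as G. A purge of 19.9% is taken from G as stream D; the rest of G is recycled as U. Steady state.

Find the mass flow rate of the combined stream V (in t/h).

N2 enters only via H and leaves only via the purge: 1629×0.407 = 0.199×(N2 in G), and the separation unit passes all N2, so N2 in V = N2 in G = 3331.7 t/h.
H2 in V: m_A = 1629×0.593 + (1−0.199)·(1−0.690)·m_A, so m_A = 966/0.7517 = 1285.1 t/h.
V = 1285.1 + 3331.7 = 4616.8 t/h.

4617 t/h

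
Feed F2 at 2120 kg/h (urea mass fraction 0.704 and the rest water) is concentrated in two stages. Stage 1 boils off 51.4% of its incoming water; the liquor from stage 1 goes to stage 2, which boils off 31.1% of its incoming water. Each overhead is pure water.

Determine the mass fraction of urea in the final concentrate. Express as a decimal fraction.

water in feed = 2120×0.296 = 627.52 kg/h.
After stage 1: water left = (1−0.514)×627.52 = 304.97; stream total = 1797.5 kg/h.
After stage 2: water left = (1−0.311)×304.97 = 210.13; final concentrate = 1702.6 kg/h.
urea fraction = 1492.5/1702.6 = 0.877.

0.877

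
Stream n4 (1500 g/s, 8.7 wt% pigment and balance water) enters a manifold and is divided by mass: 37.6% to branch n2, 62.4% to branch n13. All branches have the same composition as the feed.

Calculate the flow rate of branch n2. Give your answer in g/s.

Branch n2 flow = 0.376×1500 = 564 g/s.

564 g/s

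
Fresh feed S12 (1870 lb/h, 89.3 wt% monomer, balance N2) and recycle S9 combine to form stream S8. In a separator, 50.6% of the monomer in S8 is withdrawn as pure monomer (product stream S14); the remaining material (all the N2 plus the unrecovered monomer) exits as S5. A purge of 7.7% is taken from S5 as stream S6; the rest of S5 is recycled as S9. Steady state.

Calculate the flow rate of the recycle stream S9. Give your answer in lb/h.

3798 lb/h

N2 enters only via S12 and leaves only via the purge: 1870×0.107 = 0.077×(N2 in S5), and the separator passes all N2, so N2 in S8 = N2 in S5 = 2598.6 lb/h.
monomer in S8: m_A = 1870×0.893 + (1−0.077)·(1−0.506)·m_A, so m_A = 1669.9/0.5440 = 3069.5 lb/h.
S5 = (1−0.506)×3069.5 + 2598.6 = 4114.9 lb/h.
Recycle S9 = (1−0.077)×4114.9 = 3798 lb/h.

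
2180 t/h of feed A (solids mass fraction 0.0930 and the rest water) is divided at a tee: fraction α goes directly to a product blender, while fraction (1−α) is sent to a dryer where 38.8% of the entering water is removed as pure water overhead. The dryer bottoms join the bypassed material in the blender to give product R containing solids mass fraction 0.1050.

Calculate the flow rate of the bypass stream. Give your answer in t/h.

1472 t/h

All 2180×0.093 = 202.74 t/h of solids reaches R, so R = 202.74/0.105 = 1930.9 t/h and vapour = 249.14 t/h.
The evaporator receives (1−α)·2180 of feed at 0.907 water and removes 0.388 of that water:
0.388×0.907×(1−α)×2180 = 249.14
(1−α) = 249.14/767.18 = 0.3248;  α = 0.6752.
Bypass flow = 0.6752×2180 = 1472 t/h.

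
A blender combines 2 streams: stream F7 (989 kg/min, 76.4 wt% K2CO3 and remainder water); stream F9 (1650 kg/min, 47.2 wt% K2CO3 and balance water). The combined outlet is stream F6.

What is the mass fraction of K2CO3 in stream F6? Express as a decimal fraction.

0.581

Total flow out = 989 + 1650 = 2639 kg/min.
K2CO3 in = 989×0.764 + 1650×0.472 = 1534.4 kg/min.
K2CO3 mass fraction in F6 = 1534.4/2639 = 0.581.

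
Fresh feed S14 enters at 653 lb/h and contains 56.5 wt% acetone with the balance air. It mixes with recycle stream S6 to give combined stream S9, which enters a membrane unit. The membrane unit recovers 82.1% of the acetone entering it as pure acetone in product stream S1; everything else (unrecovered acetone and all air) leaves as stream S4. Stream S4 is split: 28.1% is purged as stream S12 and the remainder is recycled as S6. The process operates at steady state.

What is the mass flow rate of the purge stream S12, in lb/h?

305.4 lb/h

air enters only via S14 and leaves only via the purge: 653×0.435 = 0.281×(air in S4), and the membrane unit passes all air, so air in S9 = air in S4 = 1010.9 lb/h.
acetone in S9: m_A = 653×0.565 + (1−0.281)·(1−0.821)·m_A, so m_A = 368.94/0.8713 = 423.44 lb/h.
S4 = (1−0.821)×423.44 + 1010.9 = 1086.7 lb/h.
Purge S12 = 0.281×1086.7 = 305.35 lb/h.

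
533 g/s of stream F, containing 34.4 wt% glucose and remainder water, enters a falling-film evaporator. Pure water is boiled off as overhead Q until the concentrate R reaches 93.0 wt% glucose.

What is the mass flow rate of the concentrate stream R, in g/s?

glucose is conserved: 533×0.344 = 183.35 g/s all reports to the concentrate.
Concentrate = 183.35/(target fraction) = 197.15 g/s.

197.2 g/s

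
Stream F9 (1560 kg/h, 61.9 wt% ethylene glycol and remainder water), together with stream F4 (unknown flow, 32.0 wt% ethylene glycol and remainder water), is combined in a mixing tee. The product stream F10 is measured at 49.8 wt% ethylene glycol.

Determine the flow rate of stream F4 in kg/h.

1060 kg/h

Let F4 be the unknown flow. Total out = 1560 + F4.
ethylene glycol balance: 965.64 + 0.320·F4 = 0.498·(1560 + F4)
(0.320 − 0.498)·F4 = 0.498×1560 − 965.64 = -188.76
F4 = -188.76 / -0.178 = 1060.4 kg/h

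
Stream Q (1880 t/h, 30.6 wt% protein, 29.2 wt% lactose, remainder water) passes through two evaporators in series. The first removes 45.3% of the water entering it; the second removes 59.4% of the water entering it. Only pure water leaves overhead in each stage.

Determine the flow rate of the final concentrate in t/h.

water in feed = 1880×0.402 = 755.76 t/h.
After stage 1: water left = (1−0.453)×755.76 = 413.4; stream total = 1537.6 t/h.
After stage 2: water left = (1−0.594)×413.4 = 167.84; final concentrate = 1292.1 t/h.

1292 t/h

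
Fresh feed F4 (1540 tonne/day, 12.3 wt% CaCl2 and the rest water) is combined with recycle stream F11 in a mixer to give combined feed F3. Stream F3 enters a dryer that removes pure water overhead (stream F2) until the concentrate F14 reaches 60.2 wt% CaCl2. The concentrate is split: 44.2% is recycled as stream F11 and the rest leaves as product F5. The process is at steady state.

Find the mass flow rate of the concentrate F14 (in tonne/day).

Overall CaCl2 balance (none leaves overhead): CaCl2 in fresh feed = CaCl2 in product, i.e. 1540×0.123 = (1−0.442)·F14·0.602.
F14 = 189.42/(0.602×0.558) = 563.89 tonne/day.

563.9 tonne/day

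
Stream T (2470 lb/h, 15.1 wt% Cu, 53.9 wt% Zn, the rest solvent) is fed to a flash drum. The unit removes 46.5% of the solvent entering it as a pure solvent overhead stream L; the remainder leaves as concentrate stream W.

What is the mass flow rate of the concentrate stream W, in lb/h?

2114 lb/h

solvent entering = 2470×0.310 = 765.7 lb/h; overhead removed = 0.465×765.7 = 356.05 lb/h.
Concentrate = 2470 − 356.05 = 2113.9 lb/h.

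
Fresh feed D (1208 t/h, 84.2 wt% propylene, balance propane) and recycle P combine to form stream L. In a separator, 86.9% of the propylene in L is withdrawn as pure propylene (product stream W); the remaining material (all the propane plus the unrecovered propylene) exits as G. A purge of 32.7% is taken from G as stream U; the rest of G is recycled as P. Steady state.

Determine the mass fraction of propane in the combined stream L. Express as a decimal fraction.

propane enters only via D and leaves only via the purge: 1208×0.158 = 0.327×(propane in G), and the separator passes all propane, so propane in L = propane in G = 583.68 t/h.
propylene in L: m_A = 1208×0.842 + (1−0.327)·(1−0.869)·m_A, so m_A = 1017.1/0.9118 = 1115.5 t/h.
L = 1115.5 + 583.68 = 1699.2 t/h.
propane fraction in L = 583.68/1699.2 = 0.344.

0.344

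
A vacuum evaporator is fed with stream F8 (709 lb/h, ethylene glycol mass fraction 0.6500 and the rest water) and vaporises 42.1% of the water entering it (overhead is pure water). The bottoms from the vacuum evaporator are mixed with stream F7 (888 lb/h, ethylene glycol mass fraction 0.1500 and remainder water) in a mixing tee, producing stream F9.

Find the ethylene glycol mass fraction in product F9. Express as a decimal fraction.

0.3980

Vapour removed = 0.421×0.350×709 = 104.47 lb/h; concentrate = 604.53 lb/h.
ethylene glycol reaching the mixer = 460.85 (from concentrate) + 888×0.150 = 594.05 lb/h.
Product flow = 604.53 + 888 = 1492.5 lb/h; ethylene glycol fraction = 0.3980.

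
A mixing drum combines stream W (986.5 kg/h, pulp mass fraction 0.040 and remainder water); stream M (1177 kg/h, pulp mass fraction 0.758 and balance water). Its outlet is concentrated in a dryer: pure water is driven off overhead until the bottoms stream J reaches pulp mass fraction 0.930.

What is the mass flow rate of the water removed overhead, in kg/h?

1162 kg/h

pulp entering = 986.5×0.040 + 1177×0.758 = 931.63 kg/h.
All pulp reports to J, so J = 931.63/0.930 = 1001.7 kg/h.
Total feed = 2163.5 kg/h; overhead = 2163.5 − 1001.7 = 1161.8 kg/h.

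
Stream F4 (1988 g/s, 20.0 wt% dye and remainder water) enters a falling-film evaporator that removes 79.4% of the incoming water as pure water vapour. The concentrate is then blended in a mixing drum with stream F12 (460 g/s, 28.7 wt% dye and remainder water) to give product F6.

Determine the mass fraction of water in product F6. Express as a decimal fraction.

0.5531

Vapour removed = 0.794×0.800×1988 = 1262.8 g/s; concentrate = 725.22 g/s.
water reaching the mixer = 327.62 (from concentrate) + 460×0.713 = 655.6 g/s.
Product flow = 725.22 + 460 = 1185.2 g/s; water fraction = 0.5531.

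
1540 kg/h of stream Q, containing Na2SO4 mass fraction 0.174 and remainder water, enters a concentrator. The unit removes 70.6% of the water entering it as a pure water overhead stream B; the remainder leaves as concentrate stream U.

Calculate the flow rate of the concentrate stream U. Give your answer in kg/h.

641.9 kg/h

water entering = 1540×0.826 = 1272 kg/h; overhead removed = 0.706×1272 = 898.06 kg/h.
Concentrate = 1540 − 898.06 = 641.94 kg/h.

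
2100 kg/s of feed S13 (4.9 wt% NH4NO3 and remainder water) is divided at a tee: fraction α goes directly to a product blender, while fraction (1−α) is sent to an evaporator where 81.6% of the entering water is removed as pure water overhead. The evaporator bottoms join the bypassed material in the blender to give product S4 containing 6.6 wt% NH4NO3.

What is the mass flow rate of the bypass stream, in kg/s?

1403 kg/s

All 2100×0.049 = 102.9 kg/s of NH4NO3 reaches S4, so S4 = 102.9/0.066 = 1559.1 kg/s and vapour = 540.91 kg/s.
The evaporator receives (1−α)·2100 of feed at 0.951 water and removes 0.816 of that water:
0.816×0.951×(1−α)×2100 = 540.91
(1−α) = 540.91/1629.6 = 0.3319;  α = 0.6681.
Bypass flow = 0.6681×2100 = 1403 kg/s.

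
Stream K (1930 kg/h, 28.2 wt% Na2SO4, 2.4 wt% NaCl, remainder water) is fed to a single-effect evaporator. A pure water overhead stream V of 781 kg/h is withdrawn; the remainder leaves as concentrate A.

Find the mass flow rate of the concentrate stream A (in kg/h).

1149 kg/h

Concentrate = 1930 − 781 = 1149 kg/h.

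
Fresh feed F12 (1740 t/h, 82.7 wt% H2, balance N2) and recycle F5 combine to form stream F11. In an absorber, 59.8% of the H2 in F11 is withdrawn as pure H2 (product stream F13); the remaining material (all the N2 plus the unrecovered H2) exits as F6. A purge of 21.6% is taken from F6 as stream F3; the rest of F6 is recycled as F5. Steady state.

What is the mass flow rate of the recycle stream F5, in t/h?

N2 enters only via F12 and leaves only via the purge: 1740×0.173 = 0.216×(N2 in F6), and the absorber passes all N2, so N2 in F11 = N2 in F6 = 1393.6 t/h.
H2 in F11: m_A = 1740×0.827 + (1−0.216)·(1−0.598)·m_A, so m_A = 1439/0.6848 = 2101.2 t/h.
F6 = (1−0.598)×2101.2 + 1393.6 = 2238.3 t/h.
Recycle F5 = (1−0.216)×2238.3 = 1754.8 t/h.

1755 t/h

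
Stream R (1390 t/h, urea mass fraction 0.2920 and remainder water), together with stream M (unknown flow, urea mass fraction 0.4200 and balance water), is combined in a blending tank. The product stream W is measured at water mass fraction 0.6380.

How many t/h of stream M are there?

1678 t/h

Let M be the unknown flow. Total out = 1390 + M.
water balance: 984.12 + 0.580·M = 0.638·(1390 + M)
(0.580 − 0.638)·M = 0.638×1390 − 984.12 = -97.3
M = -97.3 / -0.058 = 1677.6 t/h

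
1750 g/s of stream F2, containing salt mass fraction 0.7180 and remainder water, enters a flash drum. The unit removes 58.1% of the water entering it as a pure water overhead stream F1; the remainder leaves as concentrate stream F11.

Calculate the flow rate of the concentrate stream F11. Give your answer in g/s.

1463 g/s

water entering = 1750×0.282 = 493.5 g/s; overhead removed = 0.581×493.5 = 286.72 g/s.
Concentrate = 1750 − 286.72 = 1463.3 g/s.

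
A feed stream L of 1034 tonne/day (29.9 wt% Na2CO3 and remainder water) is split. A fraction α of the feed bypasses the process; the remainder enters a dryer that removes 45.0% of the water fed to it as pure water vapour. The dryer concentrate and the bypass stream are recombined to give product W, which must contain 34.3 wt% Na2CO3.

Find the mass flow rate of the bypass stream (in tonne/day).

613.5 tonne/day

All 1034×0.299 = 309.17 tonne/day of Na2CO3 reaches W, so W = 309.17/0.343 = 901.36 tonne/day and vapour = 132.64 tonne/day.
The evaporator receives (1−α)·1034 of feed at 0.701 water and removes 0.450 of that water:
0.450×0.701×(1−α)×1034 = 132.64
(1−α) = 132.64/326.18 = 0.4067;  α = 0.5933.
Bypass flow = 0.5933×1034 = 613.52 tonne/day.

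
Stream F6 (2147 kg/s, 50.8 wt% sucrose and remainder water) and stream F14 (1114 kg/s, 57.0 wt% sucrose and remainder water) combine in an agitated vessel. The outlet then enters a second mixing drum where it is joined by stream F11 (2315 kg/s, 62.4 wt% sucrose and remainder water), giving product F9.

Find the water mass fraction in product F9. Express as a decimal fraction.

0.431

Overall, product flow = 5576 kg/s.
water in = 2147×0.492 + 1114×0.430 + 2315×0.376 = 2405.8 kg/s.
water fraction in F9 = 0.431.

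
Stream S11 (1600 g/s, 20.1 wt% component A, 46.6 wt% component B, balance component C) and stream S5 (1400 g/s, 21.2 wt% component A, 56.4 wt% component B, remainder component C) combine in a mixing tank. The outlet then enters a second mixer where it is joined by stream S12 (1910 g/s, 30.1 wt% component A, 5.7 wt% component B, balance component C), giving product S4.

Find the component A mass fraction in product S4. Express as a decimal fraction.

0.243

Overall, product flow = 4910 g/s.
component A in = 1600×0.201 + 1400×0.212 + 1910×0.301 = 1193.3 g/s.
component A fraction in S4 = 0.243.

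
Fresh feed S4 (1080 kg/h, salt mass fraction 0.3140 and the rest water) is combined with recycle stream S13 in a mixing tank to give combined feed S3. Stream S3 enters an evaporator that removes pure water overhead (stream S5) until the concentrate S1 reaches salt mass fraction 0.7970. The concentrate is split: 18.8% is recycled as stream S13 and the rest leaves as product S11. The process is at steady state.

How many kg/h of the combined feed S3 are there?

Overall salt balance (none leaves overhead): salt in fresh feed = salt in product, i.e. 1080×0.314 = (1−0.188)·S1·0.797.
S1 = 339.12/(0.797×0.812) = 524.01 kg/h.
Recycle S13 = 0.188×524.01 = 98.514 kg/h.
Combined feed S3 = 1080 + 98.514 = 1178.5 kg/h.

1179 kg/h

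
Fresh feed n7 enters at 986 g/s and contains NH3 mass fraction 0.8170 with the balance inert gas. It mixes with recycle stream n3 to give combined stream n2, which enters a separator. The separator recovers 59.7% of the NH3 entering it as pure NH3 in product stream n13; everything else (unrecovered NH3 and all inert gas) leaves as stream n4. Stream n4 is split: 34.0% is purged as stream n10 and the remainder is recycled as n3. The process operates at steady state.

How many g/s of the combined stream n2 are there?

1628 g/s

inert gas enters only via n7 and leaves only via the purge: 986×0.183 = 0.340×(inert gas in n4), and the separator passes all inert gas, so inert gas in n2 = inert gas in n4 = 530.7 g/s.
NH3 in n2: m_A = 986×0.817 + (1−0.340)·(1−0.597)·m_A, so m_A = 805.56/0.7340 = 1097.5 g/s.
n2 = 1097.5 + 530.7 = 1628.2 g/s.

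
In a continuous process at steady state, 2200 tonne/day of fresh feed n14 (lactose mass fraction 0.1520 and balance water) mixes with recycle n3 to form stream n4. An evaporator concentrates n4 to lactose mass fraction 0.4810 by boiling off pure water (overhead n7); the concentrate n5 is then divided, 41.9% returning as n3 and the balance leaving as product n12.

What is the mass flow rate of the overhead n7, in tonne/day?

Overall lactose balance (none leaves overhead): lactose in fresh feed = lactose in product, i.e. 2200×0.152 = (1−0.419)·n5·0.481.
n5 = 334.4/(0.481×0.581) = 1196.6 tonne/day.
Recycle n3 = 0.419×1196.6 = 501.37 tonne/day.
Combined feed n4 = 2200 + 501.37 = 2701.4 tonne/day.
Overhead n7 = n4 − n5 = 2701.4 − 1196.6 = 1504.8 tonne/day.

1505 tonne/day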